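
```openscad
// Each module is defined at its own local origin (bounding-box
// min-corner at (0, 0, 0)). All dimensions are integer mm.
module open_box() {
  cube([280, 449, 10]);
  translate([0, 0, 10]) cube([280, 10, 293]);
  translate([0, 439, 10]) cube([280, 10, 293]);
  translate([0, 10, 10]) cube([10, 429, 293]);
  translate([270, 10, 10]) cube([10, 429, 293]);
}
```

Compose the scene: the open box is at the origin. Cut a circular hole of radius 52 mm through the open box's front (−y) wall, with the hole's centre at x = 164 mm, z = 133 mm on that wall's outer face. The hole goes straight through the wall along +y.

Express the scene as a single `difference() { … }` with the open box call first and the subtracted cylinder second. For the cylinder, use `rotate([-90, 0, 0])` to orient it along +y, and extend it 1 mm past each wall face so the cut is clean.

difference() {
  open_box();
  translate([164, -1, 133]) rotate([-90, 0, 0]) cylinder(h = 12, r = 52);
}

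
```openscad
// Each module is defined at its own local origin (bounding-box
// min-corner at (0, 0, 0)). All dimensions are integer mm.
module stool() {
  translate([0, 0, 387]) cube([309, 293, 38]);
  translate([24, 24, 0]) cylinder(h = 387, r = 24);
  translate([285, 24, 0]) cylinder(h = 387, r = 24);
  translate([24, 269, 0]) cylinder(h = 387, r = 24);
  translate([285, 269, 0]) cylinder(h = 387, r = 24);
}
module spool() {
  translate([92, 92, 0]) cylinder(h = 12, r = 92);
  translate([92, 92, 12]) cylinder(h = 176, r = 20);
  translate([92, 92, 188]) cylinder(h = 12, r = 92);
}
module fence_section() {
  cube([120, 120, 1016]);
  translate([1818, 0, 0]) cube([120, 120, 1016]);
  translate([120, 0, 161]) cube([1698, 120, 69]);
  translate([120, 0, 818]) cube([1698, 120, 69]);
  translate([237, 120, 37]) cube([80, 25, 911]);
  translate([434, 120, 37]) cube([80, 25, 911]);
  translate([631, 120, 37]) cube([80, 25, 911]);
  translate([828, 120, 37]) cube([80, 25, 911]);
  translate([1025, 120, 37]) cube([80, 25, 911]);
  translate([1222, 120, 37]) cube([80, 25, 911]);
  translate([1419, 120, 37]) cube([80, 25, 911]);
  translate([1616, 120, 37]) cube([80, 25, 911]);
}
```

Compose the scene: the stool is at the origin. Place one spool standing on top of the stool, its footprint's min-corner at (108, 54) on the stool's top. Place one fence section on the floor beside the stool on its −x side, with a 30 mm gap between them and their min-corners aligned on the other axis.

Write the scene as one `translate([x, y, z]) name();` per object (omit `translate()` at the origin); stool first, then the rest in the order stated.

stool();
translate([108, 54, 425]) spool();
translate([-1968, 0, 0]) fence_section();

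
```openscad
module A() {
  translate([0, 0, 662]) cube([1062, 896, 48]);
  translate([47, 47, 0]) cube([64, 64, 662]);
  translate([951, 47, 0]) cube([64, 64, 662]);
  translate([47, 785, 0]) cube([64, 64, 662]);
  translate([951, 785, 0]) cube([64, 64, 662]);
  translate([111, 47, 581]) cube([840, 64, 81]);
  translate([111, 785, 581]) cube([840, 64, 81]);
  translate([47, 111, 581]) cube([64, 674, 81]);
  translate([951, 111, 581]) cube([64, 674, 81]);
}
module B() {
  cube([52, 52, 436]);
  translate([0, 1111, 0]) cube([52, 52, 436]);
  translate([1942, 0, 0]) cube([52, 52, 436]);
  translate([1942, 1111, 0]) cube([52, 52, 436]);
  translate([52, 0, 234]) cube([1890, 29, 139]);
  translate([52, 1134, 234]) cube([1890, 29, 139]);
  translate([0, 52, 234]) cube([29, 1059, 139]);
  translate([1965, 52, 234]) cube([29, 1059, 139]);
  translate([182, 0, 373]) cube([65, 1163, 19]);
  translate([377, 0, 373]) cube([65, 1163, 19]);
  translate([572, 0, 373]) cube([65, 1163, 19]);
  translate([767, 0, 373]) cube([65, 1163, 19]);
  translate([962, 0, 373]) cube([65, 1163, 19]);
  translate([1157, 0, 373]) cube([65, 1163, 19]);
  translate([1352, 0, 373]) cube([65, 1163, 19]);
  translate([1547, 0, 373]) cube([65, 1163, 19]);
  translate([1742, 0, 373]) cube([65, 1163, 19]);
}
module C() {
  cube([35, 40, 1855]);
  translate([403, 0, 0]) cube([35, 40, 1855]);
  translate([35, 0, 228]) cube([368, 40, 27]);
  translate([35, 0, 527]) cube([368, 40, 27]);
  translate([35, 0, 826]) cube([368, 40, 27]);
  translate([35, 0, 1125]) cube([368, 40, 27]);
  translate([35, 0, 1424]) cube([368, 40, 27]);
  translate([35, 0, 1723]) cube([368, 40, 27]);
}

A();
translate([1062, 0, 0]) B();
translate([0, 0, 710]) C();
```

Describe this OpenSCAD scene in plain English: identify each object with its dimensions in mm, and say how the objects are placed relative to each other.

A is a rectangular dining table. The top is 1062×896×48 mm with its upper surface at z = 710 mm. It stands on four 64×64 mm square legs, each inset 47 mm from the nearest pair of top edges, running from the floor to the underside of the top. Four apron rails, 64 mm thick and 81 mm tall, run between adjacent legs with their top edges flush with the underside of the top and their outer faces flush with the legs' outer faces.

B is a bed frame 1994 mm long (x) by 1163 mm wide (y). Four 52×52 mm corner posts, 436 mm tall, at the corners of the footprint. Four rails of 29 mm thickness and 139 mm height run between adjacent posts with their undersides at z = 234 mm, their outer faces flush with the outside of the frame (the two x-running rails run between the posts' inner faces; the two y-running rails run between the posts' inner faces). 9 slats, each 65 mm wide (x) and 19 mm thick, lie across the top of the two x-running rails, running the full 1163 mm width of the frame in y; the slats are evenly spaced along x between the inner faces of the end posts with equal gaps (rounded down to the nearest mm) at the −x end and between each pair — any rounding remainder accumulates at the +x end.

C is a wooden ladder with two side rails of 35×40 mm section and 1855 mm height, set 438 mm apart overall. Between them run 6 rectangular rungs (40 mm deep, 27 mm thick), front faces flush with the rails' −y face. The bottom of the first rung is 228 mm above the floor and each subsequent rung is 299 mm higher than the one below.

The bed frame is against the table's +x side, with their −y faces flush. The ladder is on top of the table.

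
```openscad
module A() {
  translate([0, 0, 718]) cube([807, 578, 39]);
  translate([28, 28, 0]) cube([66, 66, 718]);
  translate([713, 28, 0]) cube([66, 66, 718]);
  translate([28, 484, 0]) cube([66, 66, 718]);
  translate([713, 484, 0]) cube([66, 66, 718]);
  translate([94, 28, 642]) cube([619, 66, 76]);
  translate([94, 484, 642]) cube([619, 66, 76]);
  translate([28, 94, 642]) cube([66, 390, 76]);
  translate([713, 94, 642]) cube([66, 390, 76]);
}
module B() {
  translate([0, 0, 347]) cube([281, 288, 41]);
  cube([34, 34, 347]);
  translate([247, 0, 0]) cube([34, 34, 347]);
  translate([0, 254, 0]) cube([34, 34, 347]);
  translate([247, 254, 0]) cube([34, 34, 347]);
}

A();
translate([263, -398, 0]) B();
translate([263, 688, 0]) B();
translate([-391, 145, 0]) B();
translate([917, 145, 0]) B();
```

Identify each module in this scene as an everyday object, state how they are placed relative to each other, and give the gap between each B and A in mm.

A is a table. B is a stool. Four stools sit around the table at the −y, +y, −x, +x sides. The gap between each stool and the table is 110 mm.

Each stool's nearest face is 110 mm from the table's bounding box.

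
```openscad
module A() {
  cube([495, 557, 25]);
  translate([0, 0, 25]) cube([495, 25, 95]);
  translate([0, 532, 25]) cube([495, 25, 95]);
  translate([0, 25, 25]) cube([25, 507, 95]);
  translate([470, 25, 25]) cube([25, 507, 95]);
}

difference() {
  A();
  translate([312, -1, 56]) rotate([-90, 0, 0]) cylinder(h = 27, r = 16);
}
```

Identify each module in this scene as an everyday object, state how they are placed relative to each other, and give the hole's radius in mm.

The subtracted cylinder has r = 16 mm.

A is an open box. The open box has a circular hole through its front wall. The hole's radius is 16 mm.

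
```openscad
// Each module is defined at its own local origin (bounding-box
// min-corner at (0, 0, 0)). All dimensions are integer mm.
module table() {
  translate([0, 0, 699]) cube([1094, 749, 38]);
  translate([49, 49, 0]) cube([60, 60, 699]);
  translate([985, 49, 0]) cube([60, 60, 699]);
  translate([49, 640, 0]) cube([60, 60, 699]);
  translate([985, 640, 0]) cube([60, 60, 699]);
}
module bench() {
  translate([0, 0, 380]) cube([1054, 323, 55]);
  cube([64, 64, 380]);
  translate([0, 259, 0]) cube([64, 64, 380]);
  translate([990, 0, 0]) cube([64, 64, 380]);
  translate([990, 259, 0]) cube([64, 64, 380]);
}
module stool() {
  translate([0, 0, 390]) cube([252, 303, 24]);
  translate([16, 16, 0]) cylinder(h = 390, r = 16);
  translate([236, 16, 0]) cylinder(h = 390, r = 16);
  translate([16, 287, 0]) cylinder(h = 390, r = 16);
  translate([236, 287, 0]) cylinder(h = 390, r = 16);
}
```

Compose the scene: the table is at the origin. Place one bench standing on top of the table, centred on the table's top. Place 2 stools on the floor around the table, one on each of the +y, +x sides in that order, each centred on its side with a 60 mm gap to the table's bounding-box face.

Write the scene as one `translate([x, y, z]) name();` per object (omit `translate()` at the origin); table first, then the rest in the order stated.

table();
translate([20, 213, 737]) bench();
translate([421, 809, 0]) stool();
translate([1154, 223, 0]) stool();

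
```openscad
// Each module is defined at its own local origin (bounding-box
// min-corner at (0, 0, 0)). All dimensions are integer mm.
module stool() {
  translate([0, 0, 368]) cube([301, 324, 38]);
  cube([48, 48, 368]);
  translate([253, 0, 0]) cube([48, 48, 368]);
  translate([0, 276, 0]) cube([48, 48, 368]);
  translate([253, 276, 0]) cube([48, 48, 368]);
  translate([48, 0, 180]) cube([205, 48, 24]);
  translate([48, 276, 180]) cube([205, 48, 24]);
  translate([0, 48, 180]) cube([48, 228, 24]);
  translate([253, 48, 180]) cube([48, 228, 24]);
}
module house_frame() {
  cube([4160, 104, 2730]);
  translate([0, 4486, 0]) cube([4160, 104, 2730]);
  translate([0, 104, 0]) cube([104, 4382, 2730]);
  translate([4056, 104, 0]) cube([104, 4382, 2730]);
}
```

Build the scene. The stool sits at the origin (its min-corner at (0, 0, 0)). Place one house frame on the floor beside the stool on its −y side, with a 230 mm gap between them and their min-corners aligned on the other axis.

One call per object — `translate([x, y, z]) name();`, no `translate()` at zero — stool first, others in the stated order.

stool();
translate([0, -4820, 0]) house_frame();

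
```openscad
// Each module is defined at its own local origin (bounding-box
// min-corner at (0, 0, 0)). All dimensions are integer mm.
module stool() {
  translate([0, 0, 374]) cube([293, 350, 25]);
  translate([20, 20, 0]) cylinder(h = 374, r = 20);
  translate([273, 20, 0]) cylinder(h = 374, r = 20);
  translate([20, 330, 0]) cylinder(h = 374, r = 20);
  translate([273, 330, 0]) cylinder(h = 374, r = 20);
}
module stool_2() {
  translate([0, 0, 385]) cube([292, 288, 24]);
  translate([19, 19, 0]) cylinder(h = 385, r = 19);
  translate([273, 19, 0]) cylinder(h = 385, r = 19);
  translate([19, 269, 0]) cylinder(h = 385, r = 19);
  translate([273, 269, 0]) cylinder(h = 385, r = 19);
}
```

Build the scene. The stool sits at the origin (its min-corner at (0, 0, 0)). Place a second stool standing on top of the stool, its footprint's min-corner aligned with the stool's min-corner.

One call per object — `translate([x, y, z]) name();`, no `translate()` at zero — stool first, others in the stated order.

stool();
translate([0, 0, 399]) stool_2();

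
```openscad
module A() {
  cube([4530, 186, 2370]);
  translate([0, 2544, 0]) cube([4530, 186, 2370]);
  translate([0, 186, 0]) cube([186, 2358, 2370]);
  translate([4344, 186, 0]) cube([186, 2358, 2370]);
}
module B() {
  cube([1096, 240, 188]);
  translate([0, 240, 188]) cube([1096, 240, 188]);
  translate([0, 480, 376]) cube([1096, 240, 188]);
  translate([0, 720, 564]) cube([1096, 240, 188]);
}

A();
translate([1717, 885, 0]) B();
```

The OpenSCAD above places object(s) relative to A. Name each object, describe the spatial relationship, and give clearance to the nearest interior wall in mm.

Clearances: x = 1531, y = 699; minimum 699 mm.

A is a house frame. B is a staircase. The staircase sits inside the house frame, centred. The clearance to the nearest interior wall is 699 mm.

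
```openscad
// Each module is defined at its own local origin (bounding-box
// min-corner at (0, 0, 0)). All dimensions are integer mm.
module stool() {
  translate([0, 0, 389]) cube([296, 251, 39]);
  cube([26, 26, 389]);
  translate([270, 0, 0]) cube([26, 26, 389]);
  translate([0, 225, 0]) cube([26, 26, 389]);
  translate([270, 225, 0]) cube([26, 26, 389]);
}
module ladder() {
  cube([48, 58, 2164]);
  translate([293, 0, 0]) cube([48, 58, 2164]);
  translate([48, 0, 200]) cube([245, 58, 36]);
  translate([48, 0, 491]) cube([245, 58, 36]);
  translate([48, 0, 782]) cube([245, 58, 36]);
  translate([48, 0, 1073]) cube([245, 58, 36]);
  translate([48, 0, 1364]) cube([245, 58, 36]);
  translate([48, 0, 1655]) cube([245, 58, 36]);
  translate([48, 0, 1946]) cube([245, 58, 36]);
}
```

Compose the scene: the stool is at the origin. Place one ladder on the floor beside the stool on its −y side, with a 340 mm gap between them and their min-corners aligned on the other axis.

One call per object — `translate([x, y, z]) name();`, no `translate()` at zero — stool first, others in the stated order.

stool();
translate([0, -398, 0]) ladder();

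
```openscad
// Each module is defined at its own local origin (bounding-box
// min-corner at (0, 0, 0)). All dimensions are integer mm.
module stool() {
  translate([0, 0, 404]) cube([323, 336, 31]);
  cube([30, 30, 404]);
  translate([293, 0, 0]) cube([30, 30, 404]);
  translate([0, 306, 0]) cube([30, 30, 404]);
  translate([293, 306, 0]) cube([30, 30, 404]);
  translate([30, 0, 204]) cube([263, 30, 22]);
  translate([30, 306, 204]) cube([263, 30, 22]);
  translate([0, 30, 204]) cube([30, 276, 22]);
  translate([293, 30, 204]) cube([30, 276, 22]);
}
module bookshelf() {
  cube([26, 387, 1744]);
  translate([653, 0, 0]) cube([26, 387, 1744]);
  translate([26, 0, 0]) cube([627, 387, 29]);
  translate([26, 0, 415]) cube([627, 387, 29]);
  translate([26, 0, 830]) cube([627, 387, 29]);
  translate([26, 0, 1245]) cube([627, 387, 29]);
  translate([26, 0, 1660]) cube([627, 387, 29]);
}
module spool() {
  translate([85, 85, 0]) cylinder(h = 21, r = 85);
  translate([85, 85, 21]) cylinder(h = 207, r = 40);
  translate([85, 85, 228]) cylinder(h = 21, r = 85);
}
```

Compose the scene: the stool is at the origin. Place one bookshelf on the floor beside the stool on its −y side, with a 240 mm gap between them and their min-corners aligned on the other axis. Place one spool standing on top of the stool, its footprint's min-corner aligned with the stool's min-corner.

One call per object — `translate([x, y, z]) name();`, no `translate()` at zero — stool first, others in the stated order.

stool();
translate([0, -627, 0]) bookshelf();
translate([0, 0, 435]) spool();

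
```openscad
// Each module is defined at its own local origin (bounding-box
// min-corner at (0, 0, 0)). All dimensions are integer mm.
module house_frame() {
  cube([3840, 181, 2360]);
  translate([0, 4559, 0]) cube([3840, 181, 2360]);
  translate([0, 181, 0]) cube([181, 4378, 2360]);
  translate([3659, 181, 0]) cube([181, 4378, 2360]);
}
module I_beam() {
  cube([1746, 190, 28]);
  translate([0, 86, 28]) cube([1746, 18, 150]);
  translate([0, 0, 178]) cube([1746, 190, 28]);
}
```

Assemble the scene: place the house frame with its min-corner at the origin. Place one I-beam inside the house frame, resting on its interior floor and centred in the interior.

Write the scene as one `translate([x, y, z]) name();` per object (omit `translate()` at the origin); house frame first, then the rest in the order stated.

house_frame();
translate([1047, 2275, 0]) I_beam();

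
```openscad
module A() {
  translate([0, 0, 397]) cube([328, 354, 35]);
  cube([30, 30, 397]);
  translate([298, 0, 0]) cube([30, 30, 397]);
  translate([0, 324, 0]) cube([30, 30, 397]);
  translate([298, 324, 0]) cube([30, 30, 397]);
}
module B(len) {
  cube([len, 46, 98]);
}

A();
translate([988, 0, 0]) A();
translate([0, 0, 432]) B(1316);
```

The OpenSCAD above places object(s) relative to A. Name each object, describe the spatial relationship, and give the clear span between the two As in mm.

Second stool starts at x = 988; first ends at x = 328; clear span = 988 − 328 = 660 mm.

A is a stool. B is a beam. A beam spans the tops of two stools. The clear span between the two stools is 660 mm.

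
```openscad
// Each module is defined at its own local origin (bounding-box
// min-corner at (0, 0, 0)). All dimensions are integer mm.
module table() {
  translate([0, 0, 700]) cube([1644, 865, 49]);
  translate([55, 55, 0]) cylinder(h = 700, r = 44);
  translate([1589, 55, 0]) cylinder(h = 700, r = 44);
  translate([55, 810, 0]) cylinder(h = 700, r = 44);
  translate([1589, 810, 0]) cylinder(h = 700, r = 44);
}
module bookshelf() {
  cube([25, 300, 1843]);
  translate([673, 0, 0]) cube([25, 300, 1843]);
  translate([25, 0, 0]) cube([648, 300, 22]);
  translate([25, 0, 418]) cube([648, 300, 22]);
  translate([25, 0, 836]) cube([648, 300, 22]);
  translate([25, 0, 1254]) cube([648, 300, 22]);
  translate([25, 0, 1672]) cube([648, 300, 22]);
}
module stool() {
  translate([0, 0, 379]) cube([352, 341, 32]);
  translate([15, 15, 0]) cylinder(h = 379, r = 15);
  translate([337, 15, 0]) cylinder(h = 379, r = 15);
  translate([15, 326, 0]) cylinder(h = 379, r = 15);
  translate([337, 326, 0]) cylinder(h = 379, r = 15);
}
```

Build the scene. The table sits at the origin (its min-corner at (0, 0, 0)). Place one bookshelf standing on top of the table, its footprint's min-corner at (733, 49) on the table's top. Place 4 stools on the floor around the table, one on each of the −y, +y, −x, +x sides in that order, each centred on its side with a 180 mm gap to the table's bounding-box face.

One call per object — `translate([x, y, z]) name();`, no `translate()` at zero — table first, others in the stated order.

table();
translate([733, 49, 749]) bookshelf();
translate([646, -521, 0]) stool();
translate([646, 1045, 0]) stool();
translate([-532, 262, 0]) stool();
translate([1824, 262, 0]) stool();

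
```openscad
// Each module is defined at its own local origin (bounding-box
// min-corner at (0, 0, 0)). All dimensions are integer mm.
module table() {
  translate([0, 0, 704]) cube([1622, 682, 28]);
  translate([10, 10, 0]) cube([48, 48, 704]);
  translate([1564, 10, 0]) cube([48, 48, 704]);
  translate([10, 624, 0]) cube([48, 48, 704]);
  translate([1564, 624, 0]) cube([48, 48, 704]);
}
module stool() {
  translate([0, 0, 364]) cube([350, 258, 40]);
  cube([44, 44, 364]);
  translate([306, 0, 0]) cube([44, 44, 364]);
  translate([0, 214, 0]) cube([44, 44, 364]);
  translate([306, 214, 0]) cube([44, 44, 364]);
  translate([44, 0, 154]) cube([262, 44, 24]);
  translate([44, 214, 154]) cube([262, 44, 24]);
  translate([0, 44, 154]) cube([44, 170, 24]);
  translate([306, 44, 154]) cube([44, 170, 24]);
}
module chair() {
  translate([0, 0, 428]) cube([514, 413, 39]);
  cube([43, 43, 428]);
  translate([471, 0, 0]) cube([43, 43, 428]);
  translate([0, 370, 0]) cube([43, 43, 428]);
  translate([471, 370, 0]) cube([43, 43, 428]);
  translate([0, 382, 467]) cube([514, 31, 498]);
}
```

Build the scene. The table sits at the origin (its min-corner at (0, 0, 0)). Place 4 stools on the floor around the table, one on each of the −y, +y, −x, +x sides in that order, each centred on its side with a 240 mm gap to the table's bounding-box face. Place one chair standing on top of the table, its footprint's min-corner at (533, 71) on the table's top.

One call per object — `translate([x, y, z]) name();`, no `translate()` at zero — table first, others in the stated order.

table();
translate([636, -498, 0]) stool();
translate([636, 922, 0]) stool();
translate([-590, 212, 0]) stool();
translate([1862, 212, 0]) stool();
translate([533, 71, 732]) chair();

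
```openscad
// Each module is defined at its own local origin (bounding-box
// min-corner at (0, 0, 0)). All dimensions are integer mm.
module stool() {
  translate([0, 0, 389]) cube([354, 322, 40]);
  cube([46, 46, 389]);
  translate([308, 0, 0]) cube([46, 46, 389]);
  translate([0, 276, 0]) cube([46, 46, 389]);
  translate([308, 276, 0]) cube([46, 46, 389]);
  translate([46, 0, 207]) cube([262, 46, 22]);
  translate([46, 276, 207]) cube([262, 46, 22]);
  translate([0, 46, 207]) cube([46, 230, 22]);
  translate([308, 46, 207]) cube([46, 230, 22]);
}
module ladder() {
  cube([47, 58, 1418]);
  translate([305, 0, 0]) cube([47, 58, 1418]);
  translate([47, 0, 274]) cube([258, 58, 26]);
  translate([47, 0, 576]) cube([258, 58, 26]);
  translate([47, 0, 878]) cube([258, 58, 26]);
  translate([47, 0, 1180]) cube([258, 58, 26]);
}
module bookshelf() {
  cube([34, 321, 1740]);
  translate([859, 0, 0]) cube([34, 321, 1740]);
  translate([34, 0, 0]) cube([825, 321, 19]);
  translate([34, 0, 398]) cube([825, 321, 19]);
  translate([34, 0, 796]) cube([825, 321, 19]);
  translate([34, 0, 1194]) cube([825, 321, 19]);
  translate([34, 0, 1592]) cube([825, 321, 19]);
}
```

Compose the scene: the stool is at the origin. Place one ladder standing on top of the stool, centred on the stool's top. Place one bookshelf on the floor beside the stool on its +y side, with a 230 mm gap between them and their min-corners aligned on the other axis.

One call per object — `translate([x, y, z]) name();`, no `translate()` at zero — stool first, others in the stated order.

stool();
translate([1, 132, 429]) ladder();
translate([0, 552, 0]) bookshelf();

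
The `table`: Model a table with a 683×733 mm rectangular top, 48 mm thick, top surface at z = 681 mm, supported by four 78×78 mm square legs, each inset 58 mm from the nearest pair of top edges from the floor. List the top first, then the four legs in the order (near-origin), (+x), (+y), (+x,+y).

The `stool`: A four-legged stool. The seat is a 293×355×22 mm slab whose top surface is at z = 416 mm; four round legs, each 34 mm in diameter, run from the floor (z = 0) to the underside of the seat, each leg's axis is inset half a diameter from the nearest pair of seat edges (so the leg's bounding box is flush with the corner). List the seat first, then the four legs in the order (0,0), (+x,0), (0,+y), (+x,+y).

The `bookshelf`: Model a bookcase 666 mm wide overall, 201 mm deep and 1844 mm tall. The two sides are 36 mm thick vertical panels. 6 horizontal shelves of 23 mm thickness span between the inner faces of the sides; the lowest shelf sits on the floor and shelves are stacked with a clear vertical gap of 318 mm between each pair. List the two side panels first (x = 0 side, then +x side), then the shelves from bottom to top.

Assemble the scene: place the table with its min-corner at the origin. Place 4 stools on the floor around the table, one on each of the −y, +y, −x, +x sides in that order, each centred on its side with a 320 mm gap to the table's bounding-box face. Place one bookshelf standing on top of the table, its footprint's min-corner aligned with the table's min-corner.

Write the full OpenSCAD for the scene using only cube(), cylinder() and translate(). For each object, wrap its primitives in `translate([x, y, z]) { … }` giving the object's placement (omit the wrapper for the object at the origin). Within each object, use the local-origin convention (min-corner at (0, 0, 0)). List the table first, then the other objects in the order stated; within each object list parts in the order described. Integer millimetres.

translate([0, 0, 633]) cube([683, 733, 48]);
translate([58, 58, 0]) cube([78, 78, 633]);
translate([547, 58, 0]) cube([78, 78, 633]);
translate([58, 597, 0]) cube([78, 78, 633]);
translate([547, 597, 0]) cube([78, 78, 633]);
translate([195, -675, 0]) {
  translate([0, 0, 394]) cube([293, 355, 22]);
  translate([17, 17, 0]) cylinder(h = 394, r = 17);
  translate([276, 17, 0]) cylinder(h = 394, r = 17);
  translate([17, 338, 0]) cylinder(h = 394, r = 17);
  translate([276, 338, 0]) cylinder(h = 394, r = 17);
}
translate([195, 1053, 0]) {
  translate([0, 0, 394]) cube([293, 355, 22]);
  translate([17, 17, 0]) cylinder(h = 394, r = 17);
  translate([276, 17, 0]) cylinder(h = 394, r = 17);
  translate([17, 338, 0]) cylinder(h = 394, r = 17);
  translate([276, 338, 0]) cylinder(h = 394, r = 17);
}
translate([-613, 189, 0]) {
  translate([0, 0, 394]) cube([293, 355, 22]);
  translate([17, 17, 0]) cylinder(h = 394, r = 17);
  translate([276, 17, 0]) cylinder(h = 394, r = 17);
  translate([17, 338, 0]) cylinder(h = 394, r = 17);
  translate([276, 338, 0]) cylinder(h = 394, r = 17);
}
translate([1003, 189, 0]) {
  translate([0, 0, 394]) cube([293, 355, 22]);
  translate([17, 17, 0]) cylinder(h = 394, r = 17);
  translate([276, 17, 0]) cylinder(h = 394, r = 17);
  translate([17, 338, 0]) cylinder(h = 394, r = 17);
  translate([276, 338, 0]) cylinder(h = 394, r = 17);
}
translate([0, 0, 681]) {
  cube([36, 201, 1844]);
  translate([630, 0, 0]) cube([36, 201, 1844]);
  translate([36, 0, 0]) cube([594, 201, 23]);
  translate([36, 0, 341]) cube([594, 201, 23]);
  translate([36, 0, 682]) cube([594, 201, 23]);
  translate([36, 0, 1023]) cube([594, 201, 23]);
  translate([36, 0, 1364]) cube([594, 201, 23]);
  translate([36, 0, 1705]) cube([594, 201, 23]);
}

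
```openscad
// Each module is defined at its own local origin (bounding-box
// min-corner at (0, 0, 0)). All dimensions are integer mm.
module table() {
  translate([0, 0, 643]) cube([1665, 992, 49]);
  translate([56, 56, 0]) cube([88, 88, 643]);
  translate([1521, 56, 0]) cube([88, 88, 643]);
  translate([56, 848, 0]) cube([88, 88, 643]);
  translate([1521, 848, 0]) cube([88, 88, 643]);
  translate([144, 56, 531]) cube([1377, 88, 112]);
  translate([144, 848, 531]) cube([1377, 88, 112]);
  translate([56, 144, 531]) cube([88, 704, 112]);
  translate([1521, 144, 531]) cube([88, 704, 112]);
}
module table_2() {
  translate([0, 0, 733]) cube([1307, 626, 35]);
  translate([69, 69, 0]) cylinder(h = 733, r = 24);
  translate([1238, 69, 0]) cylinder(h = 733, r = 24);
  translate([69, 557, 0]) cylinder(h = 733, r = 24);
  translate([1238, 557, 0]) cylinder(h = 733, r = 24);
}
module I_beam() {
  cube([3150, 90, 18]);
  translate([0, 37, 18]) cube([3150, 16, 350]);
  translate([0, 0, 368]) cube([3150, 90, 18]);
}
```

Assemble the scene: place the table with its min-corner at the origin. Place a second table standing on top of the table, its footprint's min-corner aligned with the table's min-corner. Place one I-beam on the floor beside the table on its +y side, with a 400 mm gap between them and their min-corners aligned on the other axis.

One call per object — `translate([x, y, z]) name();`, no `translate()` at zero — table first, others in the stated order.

table();
translate([0, 0, 692]) table_2();
translate([0, 1392, 0]) I_beam();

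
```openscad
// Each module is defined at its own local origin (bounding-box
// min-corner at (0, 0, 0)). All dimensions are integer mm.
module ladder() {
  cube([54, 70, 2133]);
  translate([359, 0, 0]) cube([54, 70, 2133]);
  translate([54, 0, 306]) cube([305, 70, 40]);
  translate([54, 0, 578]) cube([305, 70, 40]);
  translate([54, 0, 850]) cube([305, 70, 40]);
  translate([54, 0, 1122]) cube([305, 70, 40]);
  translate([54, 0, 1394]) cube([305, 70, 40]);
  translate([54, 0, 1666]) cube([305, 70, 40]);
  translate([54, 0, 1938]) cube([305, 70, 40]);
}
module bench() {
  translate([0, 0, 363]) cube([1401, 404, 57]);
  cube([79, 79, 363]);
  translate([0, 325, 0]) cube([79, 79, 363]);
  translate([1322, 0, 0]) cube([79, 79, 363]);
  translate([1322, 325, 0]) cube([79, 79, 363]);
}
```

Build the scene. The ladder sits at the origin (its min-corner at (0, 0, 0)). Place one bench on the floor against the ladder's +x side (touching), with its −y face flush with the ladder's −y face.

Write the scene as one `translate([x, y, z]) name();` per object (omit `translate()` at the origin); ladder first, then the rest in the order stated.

ladder();
translate([413, 0, 0]) bench();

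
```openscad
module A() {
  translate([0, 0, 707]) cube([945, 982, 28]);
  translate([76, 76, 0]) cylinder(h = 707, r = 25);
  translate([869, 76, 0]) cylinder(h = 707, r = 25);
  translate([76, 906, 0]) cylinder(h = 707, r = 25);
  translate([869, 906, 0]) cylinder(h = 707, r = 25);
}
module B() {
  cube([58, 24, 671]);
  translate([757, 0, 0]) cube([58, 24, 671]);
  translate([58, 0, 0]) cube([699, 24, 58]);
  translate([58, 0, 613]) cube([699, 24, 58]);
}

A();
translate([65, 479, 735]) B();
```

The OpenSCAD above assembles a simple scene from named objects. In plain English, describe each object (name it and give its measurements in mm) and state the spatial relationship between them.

A is a table with a 945×982 mm rectangular top, 28 mm thick, top surface at z = 735 mm, supported by four round legs of 50 mm diameter, each leg's bounding box inset 51 mm from the nearest pair of top edges, running from the floor.

B is a rectangular picture frame lying in the x–z plane (depth along y). The opening is 699 mm wide (x) by 555 mm tall (z), surrounded by a border 58 mm wide on all four sides. The frame is 24 mm deep and is made of two full-height vertical stiles with two horizontal rails fitted between them.

The picture frame is on top of the table, centred.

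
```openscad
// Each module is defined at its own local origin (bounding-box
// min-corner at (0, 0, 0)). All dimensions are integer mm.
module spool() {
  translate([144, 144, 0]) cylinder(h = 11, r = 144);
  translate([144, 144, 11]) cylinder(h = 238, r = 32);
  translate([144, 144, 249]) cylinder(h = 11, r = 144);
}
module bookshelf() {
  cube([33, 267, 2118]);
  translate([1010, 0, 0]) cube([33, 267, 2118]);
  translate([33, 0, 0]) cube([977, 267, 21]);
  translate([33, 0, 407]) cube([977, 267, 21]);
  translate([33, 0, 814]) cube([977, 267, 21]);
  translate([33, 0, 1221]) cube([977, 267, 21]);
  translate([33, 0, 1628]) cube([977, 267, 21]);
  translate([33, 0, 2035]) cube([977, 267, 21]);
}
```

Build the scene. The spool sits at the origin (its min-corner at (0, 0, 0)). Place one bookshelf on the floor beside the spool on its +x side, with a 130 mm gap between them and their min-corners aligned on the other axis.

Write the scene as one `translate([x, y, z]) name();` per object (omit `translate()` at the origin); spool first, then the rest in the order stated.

spool();
translate([418, 0, 0]) bookshelf();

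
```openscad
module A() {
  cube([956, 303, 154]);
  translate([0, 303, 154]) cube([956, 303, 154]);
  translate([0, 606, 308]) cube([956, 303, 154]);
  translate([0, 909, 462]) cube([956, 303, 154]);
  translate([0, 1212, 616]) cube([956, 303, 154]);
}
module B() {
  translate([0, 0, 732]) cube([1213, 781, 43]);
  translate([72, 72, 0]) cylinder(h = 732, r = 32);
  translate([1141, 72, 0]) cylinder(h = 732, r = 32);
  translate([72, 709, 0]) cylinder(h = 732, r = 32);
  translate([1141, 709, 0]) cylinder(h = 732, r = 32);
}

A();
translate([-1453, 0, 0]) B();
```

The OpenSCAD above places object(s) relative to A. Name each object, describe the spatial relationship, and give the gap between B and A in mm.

The table's nearest face is 240 mm from the staircase's −x face.

A is a staircase. B is a table. The table is on the floor beside the staircase on its −x side. The gap between the table and the staircase is 240 mm.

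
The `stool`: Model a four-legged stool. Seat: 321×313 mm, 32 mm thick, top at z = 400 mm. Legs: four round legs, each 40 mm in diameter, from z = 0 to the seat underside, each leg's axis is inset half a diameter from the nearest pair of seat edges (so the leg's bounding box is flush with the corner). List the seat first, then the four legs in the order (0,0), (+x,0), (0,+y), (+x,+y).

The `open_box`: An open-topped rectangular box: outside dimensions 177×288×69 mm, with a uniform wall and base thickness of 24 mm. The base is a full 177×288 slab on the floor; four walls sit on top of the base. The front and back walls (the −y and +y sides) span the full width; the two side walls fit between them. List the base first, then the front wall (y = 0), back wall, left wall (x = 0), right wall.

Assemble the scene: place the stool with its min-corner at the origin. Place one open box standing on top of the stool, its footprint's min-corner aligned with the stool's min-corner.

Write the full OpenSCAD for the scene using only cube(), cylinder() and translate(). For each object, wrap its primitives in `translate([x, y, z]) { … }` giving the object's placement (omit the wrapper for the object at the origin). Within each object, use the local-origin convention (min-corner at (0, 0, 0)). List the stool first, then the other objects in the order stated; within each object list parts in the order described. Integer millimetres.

translate([0, 0, 368]) cube([321, 313, 32]);
translate([20, 20, 0]) cylinder(h = 368, r = 20);
translate([301, 20, 0]) cylinder(h = 368, r = 20);
translate([20, 293, 0]) cylinder(h = 368, r = 20);
translate([301, 293, 0]) cylinder(h = 368, r = 20);
translate([0, 0, 400]) {
  cube([177, 288, 24]);
  translate([0, 0, 24]) cube([177, 24, 45]);
  translate([0, 264, 24]) cube([177, 24, 45]);
  translate([0, 24, 24]) cube([24, 240, 45]);
  translate([153, 24, 24]) cube([24, 240, 45]);
}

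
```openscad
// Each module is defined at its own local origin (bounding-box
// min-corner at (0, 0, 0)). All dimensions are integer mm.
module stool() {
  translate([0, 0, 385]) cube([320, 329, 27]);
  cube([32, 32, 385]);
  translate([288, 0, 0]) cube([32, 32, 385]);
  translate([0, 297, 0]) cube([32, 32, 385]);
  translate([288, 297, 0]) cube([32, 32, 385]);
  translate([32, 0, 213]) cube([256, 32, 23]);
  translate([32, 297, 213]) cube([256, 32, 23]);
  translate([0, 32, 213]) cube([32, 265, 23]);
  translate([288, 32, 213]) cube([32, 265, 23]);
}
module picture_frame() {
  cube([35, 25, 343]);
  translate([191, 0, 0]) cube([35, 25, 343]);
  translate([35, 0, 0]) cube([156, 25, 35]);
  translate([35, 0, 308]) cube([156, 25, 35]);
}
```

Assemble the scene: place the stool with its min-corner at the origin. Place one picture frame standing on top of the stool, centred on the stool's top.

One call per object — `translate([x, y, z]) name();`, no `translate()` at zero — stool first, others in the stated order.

stool();
translate([47, 152, 412]) picture_frame();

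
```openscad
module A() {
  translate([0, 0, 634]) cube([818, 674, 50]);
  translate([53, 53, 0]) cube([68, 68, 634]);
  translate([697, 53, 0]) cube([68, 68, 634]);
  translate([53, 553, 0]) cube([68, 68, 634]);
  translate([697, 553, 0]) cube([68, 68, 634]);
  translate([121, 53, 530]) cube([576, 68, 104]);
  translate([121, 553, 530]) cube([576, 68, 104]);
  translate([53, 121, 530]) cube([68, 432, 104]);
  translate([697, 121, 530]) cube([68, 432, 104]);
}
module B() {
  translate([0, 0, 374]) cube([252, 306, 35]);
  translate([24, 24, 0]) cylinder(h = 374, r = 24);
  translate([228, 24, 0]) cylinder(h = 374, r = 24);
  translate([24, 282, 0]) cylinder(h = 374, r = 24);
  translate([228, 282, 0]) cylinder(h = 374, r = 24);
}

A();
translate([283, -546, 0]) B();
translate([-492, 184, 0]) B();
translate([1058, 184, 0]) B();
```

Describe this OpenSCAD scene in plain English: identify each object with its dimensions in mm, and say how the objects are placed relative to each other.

A is a table with a 818×674 mm rectangular top, 50 mm thick, top surface at z = 684 mm, supported by four 68×68 mm square legs, each inset 53 mm from the nearest pair of top edges, running from the floor. Four apron rails, 68 mm thick and 104 mm tall, run between adjacent legs with their top edges flush with the underside of the top and their outer faces flush with the legs' outer faces.

B is a four-legged stool. The seat is a 252×306×35 mm slab whose top surface is at z = 409 mm; four round legs, each 48 mm in diameter, run from the floor (z = 0) to the underside of the seat, each leg's axis is inset half a diameter from the nearest pair of seat edges (so the leg's bounding box is flush with the corner).

Three stools sit around the table at the −y, −x, +x sides.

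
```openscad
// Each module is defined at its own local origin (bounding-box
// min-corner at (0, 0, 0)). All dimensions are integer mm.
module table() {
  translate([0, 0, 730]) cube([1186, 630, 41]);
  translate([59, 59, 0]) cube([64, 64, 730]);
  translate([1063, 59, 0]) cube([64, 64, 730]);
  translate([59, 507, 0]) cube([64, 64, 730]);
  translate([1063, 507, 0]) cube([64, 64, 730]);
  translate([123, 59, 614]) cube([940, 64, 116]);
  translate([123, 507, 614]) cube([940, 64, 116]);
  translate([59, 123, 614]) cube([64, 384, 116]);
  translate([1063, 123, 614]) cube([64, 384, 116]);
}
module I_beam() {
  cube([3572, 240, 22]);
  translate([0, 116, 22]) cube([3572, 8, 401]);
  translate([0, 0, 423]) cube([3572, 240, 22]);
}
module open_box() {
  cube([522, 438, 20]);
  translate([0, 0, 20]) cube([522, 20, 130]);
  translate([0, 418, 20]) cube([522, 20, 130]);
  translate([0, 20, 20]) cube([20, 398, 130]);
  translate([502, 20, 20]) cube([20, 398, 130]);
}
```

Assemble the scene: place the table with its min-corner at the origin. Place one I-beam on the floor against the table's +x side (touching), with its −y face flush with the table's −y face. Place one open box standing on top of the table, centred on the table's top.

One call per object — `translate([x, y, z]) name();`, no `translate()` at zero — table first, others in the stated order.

table();
translate([1186, 0, 0]) I_beam();
translate([332, 96, 771]) open_box();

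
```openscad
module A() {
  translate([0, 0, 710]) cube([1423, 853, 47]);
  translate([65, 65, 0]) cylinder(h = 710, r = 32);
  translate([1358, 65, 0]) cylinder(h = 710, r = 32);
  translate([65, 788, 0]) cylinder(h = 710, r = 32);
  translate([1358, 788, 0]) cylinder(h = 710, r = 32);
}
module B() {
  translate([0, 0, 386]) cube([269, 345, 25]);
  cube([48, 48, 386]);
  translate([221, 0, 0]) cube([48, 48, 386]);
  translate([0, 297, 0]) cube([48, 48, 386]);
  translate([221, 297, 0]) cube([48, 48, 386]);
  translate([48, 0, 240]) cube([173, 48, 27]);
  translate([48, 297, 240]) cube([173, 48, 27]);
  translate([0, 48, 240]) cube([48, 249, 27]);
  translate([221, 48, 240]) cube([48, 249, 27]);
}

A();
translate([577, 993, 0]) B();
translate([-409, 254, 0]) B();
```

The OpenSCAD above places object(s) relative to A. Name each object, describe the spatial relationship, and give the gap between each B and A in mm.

Each stool's nearest face is 140 mm from the table's bounding box.

A is a table. B is a stool. Two stools sit around the table at the +y, −x sides. The gap between each stool and the table is 140 mm.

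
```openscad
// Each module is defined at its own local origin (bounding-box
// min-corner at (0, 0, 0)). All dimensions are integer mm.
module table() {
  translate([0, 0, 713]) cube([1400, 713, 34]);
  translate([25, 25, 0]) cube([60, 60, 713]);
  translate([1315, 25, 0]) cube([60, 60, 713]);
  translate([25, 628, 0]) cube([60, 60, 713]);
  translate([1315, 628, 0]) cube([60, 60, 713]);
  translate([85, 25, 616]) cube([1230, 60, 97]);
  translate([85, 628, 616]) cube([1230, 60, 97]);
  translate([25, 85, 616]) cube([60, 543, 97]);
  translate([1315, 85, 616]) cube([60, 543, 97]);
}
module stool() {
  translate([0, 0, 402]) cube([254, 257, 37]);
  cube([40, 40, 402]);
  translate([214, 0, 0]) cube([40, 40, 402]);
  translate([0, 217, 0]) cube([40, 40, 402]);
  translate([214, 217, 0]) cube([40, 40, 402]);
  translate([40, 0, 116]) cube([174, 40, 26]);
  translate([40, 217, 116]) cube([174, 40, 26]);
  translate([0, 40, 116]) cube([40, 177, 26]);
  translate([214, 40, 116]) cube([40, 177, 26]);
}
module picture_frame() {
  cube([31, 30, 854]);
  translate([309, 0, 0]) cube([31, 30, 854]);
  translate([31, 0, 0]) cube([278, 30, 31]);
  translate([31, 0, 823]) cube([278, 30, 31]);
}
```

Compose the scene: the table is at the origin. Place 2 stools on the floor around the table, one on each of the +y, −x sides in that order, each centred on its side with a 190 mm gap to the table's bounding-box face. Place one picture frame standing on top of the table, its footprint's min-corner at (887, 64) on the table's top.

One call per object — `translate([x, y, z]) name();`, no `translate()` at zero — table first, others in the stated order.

table();
translate([573, 903, 0]) stool();
translate([-444, 228, 0]) stool();
translate([887, 64, 747]) picture_frame();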